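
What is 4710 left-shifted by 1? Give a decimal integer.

4710 = 01001001100110
shift left by 1 → 10010011001100 = 9420
(equivalently, 4710 × 2^1 = 4710 × 2)

9420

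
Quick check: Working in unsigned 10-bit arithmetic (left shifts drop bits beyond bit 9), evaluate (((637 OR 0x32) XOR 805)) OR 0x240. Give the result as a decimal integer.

858

637 = 1001111101
0x32 = 0000110010
→ OR → 1001111111 = 639
805 = 1100100101
→ XOR → 0101011010 = 346
0x240 = 1001000000
→ OR → 1101011010 = 858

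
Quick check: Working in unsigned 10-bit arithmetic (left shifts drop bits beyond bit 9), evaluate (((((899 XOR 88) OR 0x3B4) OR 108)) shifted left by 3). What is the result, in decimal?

899 = 1110000011
88 = 0001011000
→ XOR → 1111011011 = 987
0x3B4 = 1110110100
→ OR → 1111111111 = 1023
108 = 0001101100
→ OR → 1111111111 = 1023
→ shifted left by 3 (mod 2^10) → 1111111000 = 1016

1016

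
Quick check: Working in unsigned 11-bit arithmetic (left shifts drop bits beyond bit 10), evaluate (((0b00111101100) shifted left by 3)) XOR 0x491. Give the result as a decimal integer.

0b00111101100 = 00111101100
→ shifted left by 3 (mod 2^11) → 11101100000 = 1888
0x491 = 10010010001
→ XOR → 01111110001 = 1009

1009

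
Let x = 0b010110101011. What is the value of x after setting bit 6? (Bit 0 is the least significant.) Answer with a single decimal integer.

1515

x = 010110101011
bit 6 is currently 0; set it via x | (1 << 6) = x | 64
→ 010111101011 = 1515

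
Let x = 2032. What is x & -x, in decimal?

x = 11111110000 = 2032
-x (two's complement) = …00000010000
AND   = 00000010000 = 16
(x & -x isolates the lowest set bit of x.)

16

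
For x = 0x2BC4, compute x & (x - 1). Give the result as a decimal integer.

x = 10101111000100 = 11204
x - 1 = 10101111000011
AND   = 10101111000000 = 11200
(x & (x - 1) clears the lowest set bit of x.)

11200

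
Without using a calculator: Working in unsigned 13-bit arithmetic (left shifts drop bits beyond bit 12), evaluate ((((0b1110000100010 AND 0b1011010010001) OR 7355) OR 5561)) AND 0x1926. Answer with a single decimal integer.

0b1110000100010 = 1110000100010
0b1011010010001 = 1011010010001
→ AND → 1010000000000 = 5120
7355 = 1110010111011
→ OR → 1110010111011 = 7355
5561 = 1010110111001
→ OR → 1110110111011 = 7611
0x1926 = 1100100100110
→ AND → 1100100100010 = 6434

6434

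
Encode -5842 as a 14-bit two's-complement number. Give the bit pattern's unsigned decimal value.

5842 in 14 bits: 01011011010010
Invert: 10100100101101
Add 1:  10100100101110 = 10542
(Check: 2^14 - 5842 = 16384 - 5842 = 10542.)

10542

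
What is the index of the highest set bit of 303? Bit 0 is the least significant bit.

303 = 100101111
The topmost 1 is at position 8 (since 2^8 = 256 ≤ 303 < 512).

8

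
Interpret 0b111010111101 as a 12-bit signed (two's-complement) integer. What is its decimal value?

-323

pattern = 111010111101 (MSB is 1 ⇒ negative)
Invert: 000101000010, add 1 → 000101000011 = 323, so the value is -323.
(Equivalently: 3773 - 2^12 = 3773 - 4096 = -323.)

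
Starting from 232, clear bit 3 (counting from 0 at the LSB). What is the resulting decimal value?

x = 0011101000
bit 3 is currently 1; clear it via x & ~(1 << 3) = x & ~8
→ 0011100000 = 224

224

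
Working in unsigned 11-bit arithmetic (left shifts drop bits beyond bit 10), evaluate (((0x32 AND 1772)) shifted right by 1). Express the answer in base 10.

0x32 = 00000110010
1772 = 11011101100
→ AND → 00000100000 = 32
→ shifted right by 1 → 00000010000 = 16

16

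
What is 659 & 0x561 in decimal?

1

659 = 01010010011
0x561 = 10101100001
AND → 00000000001 = 1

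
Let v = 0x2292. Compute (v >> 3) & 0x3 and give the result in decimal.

2

v = 010001010010010
Shift right by 3: 010001010010
Mask low 2 bits: 10 = 2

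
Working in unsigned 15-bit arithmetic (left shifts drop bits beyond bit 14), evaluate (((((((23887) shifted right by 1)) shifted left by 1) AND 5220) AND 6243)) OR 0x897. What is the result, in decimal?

23887 = 101110101001111
→ shifted right by 1 → 010111010100111 = 11943
→ shifted left by 1 (mod 2^15) → 101110101001110 = 23886
5220 = 001010001100100
→ AND → 001010001000100 = 5188
6243 = 001100001100011
→ AND → 001000001000000 = 4160
0x897 = 000100010010111
→ OR → 001100011010111 = 6359

6359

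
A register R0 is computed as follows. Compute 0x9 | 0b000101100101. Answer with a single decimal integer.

365

0x9 = 000001001
b = 101100101
 OR → 101101101 = 365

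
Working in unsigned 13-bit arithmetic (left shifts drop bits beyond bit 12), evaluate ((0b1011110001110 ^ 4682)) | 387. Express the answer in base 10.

1479

0b1011110001110 = 1011110001110
4682 = 1001001001010
→ ^ → 0010111000100 = 1476
387 = 0000110000011
→ | → 0010111000111 = 1479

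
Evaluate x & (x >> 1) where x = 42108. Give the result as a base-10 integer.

x = 1010010001111100 = 42108
x>>1 = 0101001000111110
AND  = 0000000000111100 = 60
(x & (x >> 1) has a 1 wherever x has two consecutive 1 bits.)

60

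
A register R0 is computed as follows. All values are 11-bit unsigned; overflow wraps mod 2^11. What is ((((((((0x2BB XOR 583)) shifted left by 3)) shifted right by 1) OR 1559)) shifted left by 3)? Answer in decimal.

1976

0x2BB = 01010111011
583 = 01001000111
→ XOR → 00011111100 = 252
→ shifted left by 3 (mod 2^11) → 11111100000 = 2016
→ shifted right by 1 → 01111110000 = 1008
1559 = 11000010111
→ OR → 11111110111 = 2039
→ shifted left by 3 (mod 2^11) → 11110111000 = 1976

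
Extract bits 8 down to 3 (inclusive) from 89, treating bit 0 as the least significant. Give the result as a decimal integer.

v = 00001011001
Shift right by 3: 00001011
Mask low 6 bits: 001011 = 11

11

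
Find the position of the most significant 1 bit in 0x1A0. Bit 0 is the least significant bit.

8

0x1A0 = 110100000
The topmost 1 is at position 8 (since 2^8 = 256 ≤ 416 < 512).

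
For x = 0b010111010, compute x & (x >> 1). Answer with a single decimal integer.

x = 10111010 = 186
x>>1 = 01011101
AND  = 00011000 = 24
(x & (x >> 1) has a 1 wherever x has two consecutive 1 bits.)

24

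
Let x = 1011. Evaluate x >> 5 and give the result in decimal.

31

1011 = 1111110011
shift right by 5 → 0000011111 = 31
(equivalently, floor(1011 / 32))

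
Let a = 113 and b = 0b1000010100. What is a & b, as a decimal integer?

113 = 0001110001
b = 1000010100
AND → 0000010000 = 16

16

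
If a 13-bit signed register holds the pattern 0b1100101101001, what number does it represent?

pattern = 1100101101001 (MSB is 1 ⇒ negative)
Invert: 0011010010110, add 1 → 0011010010111 = 1687, so the value is -1687.
(Equivalently: 6505 - 2^13 = 6505 - 8192 = -1687.)

-1687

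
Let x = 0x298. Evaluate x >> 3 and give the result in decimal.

83

0x298 = 1010011000
shift right by 3 → 0001010011 = 83
(equivalently, floor(664 / 8))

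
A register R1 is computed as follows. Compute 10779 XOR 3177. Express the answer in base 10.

10779 = 10101000011011
3177 = 00110001101001
XOR → 10011001110010 = 9842

9842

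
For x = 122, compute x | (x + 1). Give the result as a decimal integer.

x = 1111010 = 122
x + 1 = 1111011
OR    = 1111011 = 123
(x | (x + 1) sets the lowest cleared bit.)

123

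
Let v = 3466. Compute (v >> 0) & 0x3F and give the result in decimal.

v = 110110001010
Shift right by 0: 110110001010
Mask low 6 bits: 001010 = 10

10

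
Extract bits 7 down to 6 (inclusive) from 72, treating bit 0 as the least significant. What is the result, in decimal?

v = 001001000
Shift right by 6: 001
Mask low 2 bits: 01 = 1

1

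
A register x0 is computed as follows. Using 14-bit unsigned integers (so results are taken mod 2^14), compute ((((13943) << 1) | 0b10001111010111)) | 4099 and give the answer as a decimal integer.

13943 = 11011001110111
→ << 1 (mod 2^14) → 10110011101110 = 11502
0b10001111010111 = 10001111010111
→ | → 10111111111111 = 12287
4099 = 01000000000011
→ | → 11111111111111 = 16383

16383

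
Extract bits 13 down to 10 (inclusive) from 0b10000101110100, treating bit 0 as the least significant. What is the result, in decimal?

8

v = 10000101110100
Shift right by 10: 1000
Mask low 4 bits: 1000 = 8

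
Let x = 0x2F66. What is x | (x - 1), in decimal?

12135

x = 10111101100110 = 12134
x - 1 = 10111101100101
OR    = 10111101100111 = 12135
(x | (x - 1) sets all bits below the lowest set bit.)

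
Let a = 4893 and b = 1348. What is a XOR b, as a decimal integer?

5721

4893 = 1001100011101
1348 = 0010101000100
XOR → 1011001011001 = 5721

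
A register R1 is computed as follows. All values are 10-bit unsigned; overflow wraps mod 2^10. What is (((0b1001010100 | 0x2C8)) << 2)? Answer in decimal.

0b1001010100 = 1001010100
0x2C8 = 1011001000
→ | → 1011011100 = 732
→ << 2 (mod 2^10) → 1101110000 = 880

880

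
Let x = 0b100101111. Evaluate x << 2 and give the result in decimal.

x = 00100101111
shift left by 2 → 10010111100 = 1212
(equivalently, 303 × 2^2 = 303 × 4)

1212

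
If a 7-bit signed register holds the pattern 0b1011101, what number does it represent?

-35

pattern = 1011101 (MSB is 1 ⇒ negative)
Invert: 0100010, add 1 → 0100011 = 35, so the value is -35.
(Equivalently: 93 - 2^7 = 93 - 128 = -35.)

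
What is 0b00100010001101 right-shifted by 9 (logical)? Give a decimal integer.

x = 100010001101
shift right by 9 → 000000000100 = 4
(equivalently, floor(2189 / 512))

4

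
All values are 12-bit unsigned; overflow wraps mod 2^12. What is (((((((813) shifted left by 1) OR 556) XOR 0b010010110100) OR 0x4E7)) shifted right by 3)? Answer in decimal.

813 = 001100101101
→ shifted left by 1 (mod 2^12) → 011001011010 = 1626
556 = 001000101100
→ OR → 011001111110 = 1662
0b010010110100 = 010010110100
→ XOR → 001011001010 = 714
0x4E7 = 010011100111
→ OR → 011011101111 = 1775
→ shifted right by 3 → 000011011101 = 221

221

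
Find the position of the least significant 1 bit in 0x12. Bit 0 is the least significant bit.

1

0x12 = 10010
Trailing zeros: 1, so the lowest set bit is bit 1 (value 2).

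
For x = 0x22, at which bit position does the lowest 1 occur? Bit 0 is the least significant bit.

1

0x22 = 100010
Trailing zeros: 1, so the lowest set bit is bit 1 (value 2).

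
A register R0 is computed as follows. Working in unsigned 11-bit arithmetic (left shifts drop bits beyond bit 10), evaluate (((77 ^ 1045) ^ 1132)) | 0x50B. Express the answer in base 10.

77 = 00001001101
1045 = 10000010101
→ ^ → 10001011000 = 1112
1132 = 10001101100
→ ^ → 00000110100 = 52
0x50B = 10100001011
→ | → 10100111111 = 1343

1343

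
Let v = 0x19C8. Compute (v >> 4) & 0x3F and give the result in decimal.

v = 1100111001000
Shift right by 4: 110011100
Mask low 6 bits: 011100 = 28

28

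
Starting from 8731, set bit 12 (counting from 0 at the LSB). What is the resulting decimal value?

x = 10001000011011
bit 12 is currently 0; set it via x | (1 << 12) = x | 4096
→ 11001000011011 = 12827

12827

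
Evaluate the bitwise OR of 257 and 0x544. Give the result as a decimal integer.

1349

257 = 00100000001
0x544 = 10101000100
 OR → 10101000101 = 1349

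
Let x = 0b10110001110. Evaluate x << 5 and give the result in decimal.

45504

x = 0000010110001110
shift left by 5 → 1011000111000000 = 45504
(equivalently, 1422 × 2^5 = 1422 × 32)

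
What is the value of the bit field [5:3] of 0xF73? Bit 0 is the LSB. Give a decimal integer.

v = 000111101110011
Shift right by 3: 000111101110
Mask low 3 bits: 110 = 6

6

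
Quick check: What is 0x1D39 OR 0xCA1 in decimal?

7609

0x1D39 = 1110100111001
0xCA1 = 0110010100001
 OR → 1110110111001 = 7609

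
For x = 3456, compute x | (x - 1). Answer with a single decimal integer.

x = 110110000000 = 3456
x - 1 = 110101111111
OR    = 110111111111 = 3583
(x | (x - 1) sets all bits below the lowest set bit.)

3583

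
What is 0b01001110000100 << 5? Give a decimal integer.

159872

x = 000001001110000100
shift left by 5 → 100111000010000000 = 159872
(equivalently, 4996 × 2^5 = 4996 × 32)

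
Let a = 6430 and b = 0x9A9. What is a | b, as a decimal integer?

6430 = 1100100011110
0x9A9 = 0100110101001
 OR → 1100110111111 = 6591

6591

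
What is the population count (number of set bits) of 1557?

5

1557 = 11000010101
Count the 1s: 1 + 1 + 1 + 1 + 1 = 5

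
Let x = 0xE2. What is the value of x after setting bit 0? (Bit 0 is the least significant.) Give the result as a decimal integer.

x = 011100010
bit 0 is currently 0; set it via x | (1 << 0) = x | 1
→ 011100011 = 227

227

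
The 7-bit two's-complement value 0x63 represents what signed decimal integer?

pattern = 1100011 (MSB is 1 ⇒ negative)
Invert: 0011100, add 1 → 0011101 = 29, so the value is -29.
(Equivalently: 99 - 2^7 = 99 - 128 = -29.)

-29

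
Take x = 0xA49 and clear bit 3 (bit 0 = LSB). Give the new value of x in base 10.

2625

x = 00101001001001
bit 3 is currently 1; clear it via x & ~(1 << 3) = x & ~8
→ 00101001000001 = 2625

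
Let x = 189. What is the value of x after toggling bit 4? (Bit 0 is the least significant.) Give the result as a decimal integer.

173

x = 10111101
bit 4 is currently 1; toggle it via x ^ (1 << 4) = x ^ 16
→ 10101101 = 173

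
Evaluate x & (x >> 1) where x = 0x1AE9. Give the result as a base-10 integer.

2144

x = 1101011101001 = 6889
x>>1 = 0110101110100
AND  = 0100001100000 = 2144
(x & (x >> 1) has a 1 wherever x has two consecutive 1 bits.)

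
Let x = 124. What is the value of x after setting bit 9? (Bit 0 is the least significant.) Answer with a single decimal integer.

636

x = 0001111100
bit 9 is currently 0; set it via x | (1 << 9) = x | 512
→ 1001111100 = 636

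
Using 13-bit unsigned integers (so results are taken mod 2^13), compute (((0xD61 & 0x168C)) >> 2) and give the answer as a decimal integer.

0xD61 = 0110101100001
0x168C = 1011010001100
→ & → 0010000000000 = 1024
→ >> 2 → 0000100000000 = 256

256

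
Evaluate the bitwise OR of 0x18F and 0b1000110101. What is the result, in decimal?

0x18F = 0110001111
b = 1000110101
 OR → 1110111111 = 959

959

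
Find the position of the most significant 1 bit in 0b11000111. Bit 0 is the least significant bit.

0b11000111 = 11000111
The topmost 1 is at position 7 (since 2^7 = 128 ≤ 199 < 256).

7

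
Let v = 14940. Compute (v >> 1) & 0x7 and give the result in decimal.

6

v = 11101001011100
Shift right by 1: 1110100101110
Mask low 3 bits: 110 = 6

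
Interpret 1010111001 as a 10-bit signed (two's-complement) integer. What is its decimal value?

-327

pattern = 1010111001 (MSB is 1 ⇒ negative)
Invert: 0101000110, add 1 → 0101000111 = 327, so the value is -327.
(Equivalently: 697 - 2^10 = 697 - 1024 = -327.)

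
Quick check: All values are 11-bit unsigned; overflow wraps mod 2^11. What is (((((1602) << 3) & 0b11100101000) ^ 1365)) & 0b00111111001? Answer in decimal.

337

1602 = 11001000010
→ << 3 (mod 2^11) → 01000010000 = 528
0b11100101000 = 11100101000
→ & → 01000000000 = 512
1365 = 10101010101
→ ^ → 11101010101 = 1877
0b00111111001 = 00111111001
→ & → 00101010001 = 337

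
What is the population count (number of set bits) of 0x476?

0x476 = 10001110110
Count the 1s: 1 + 1 + 1 + 1 + 1 + 1 = 6

6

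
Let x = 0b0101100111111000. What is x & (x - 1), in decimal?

x = 101100111111000 = 23032
x - 1 = 101100111110111
AND   = 101100111110000 = 23024
(x & (x - 1) clears the lowest set bit of x.)

23024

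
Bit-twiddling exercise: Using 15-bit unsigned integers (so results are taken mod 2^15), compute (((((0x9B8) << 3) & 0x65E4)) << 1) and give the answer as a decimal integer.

0x9B8 = 000100110111000
→ << 3 (mod 2^15) → 100110111000000 = 19904
0x65E4 = 110010111100100
→ & → 100010111000000 = 17856
→ << 1 (mod 2^15) → 000101110000000 = 2944

2944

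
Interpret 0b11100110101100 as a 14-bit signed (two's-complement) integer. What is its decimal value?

-1620

pattern = 11100110101100 (MSB is 1 ⇒ negative)
Invert: 00011001010011, add 1 → 00011001010100 = 1620, so the value is -1620.
(Equivalently: 14764 - 2^14 = 14764 - 16384 = -1620.)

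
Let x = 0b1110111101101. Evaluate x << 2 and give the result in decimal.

30644

x = 001110111101101
shift left by 2 → 111011110110100 = 30644
(equivalently, 7661 × 2^2 = 7661 × 4)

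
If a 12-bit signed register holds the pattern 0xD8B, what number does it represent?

-629

pattern = 110110001011 (MSB is 1 ⇒ negative)
Invert: 001001110100, add 1 → 001001110101 = 629, so the value is -629.
(Equivalently: 3467 - 2^12 = 3467 - 4096 = -629.)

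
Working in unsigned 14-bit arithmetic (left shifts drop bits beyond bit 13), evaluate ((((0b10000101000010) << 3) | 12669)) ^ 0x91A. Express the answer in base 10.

0b10000101000010 = 10000101000010
→ << 3 (mod 2^14) → 00101000010000 = 2576
12669 = 11000101111101
→ | → 11101101111101 = 15229
0x91A = 00100100011010
→ ^ → 11001001100111 = 12903

12903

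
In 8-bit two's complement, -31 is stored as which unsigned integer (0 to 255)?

225

31 in 8 bits: 00011111
Invert: 11100000
Add 1:  11100001 = 225
(Check: 2^8 - 31 = 256 - 31 = 225.)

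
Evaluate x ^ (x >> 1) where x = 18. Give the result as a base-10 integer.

x = 10010 = 18
x>>1 = 01001
XOR  = 11011 = 27
(x ^ (x >> 1) gives the standard binary-reflected Gray code of x.)

27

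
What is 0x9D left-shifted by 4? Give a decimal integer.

0x9D = 000010011101
shift left by 4 → 100111010000 = 2512
(equivalently, 157 × 2^4 = 157 × 16)

2512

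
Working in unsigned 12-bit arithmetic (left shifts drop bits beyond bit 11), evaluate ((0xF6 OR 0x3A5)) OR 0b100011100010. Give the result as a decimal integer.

0xF6 = 000011110110
0x3A5 = 001110100101
→ OR → 001111110111 = 1015
0b100011100010 = 100011100010
→ OR → 101111110111 = 3063

3063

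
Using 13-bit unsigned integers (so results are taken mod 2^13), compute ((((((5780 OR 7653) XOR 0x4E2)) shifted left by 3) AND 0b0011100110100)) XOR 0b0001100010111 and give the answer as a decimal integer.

807

5780 = 1011010010100
7653 = 1110111100101
→ OR → 1111111110101 = 8181
0x4E2 = 0010011100010
→ XOR → 1101100010111 = 6935
→ shifted left by 3 (mod 2^13) → 1100010111000 = 6328
0b0011100110100 = 0011100110100
→ AND → 0000000110000 = 48
0b0001100010111 = 0001100010111
→ XOR → 0001100100111 = 807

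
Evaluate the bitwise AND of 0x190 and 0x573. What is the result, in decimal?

272

0x190 = 00110010000
0x573 = 10101110011
AND → 00100010000 = 272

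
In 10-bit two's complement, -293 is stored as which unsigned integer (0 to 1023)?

731

293 in 10 bits: 0100100101
Invert: 1011011010
Add 1:  1011011011 = 731
(Check: 2^10 - 293 = 1024 - 293 = 731.)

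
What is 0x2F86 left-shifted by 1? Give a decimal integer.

0x2F86 = 010111110000110
shift left by 1 → 101111100001100 = 24332
(equivalently, 12166 × 2^1 = 12166 × 2)

24332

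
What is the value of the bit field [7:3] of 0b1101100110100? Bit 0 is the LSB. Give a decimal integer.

v = 1101100110100
Shift right by 3: 1101100110
Mask low 5 bits: 00110 = 6

6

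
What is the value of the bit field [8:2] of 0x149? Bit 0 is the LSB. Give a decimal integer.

v = 101001001
Shift right by 2: 1010010
Mask low 7 bits: 1010010 = 82

82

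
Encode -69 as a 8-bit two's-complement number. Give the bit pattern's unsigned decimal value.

69 in 8 bits: 01000101
Invert: 10111010
Add 1:  10111011 = 187
(Check: 2^8 - 69 = 256 - 69 = 187.)

187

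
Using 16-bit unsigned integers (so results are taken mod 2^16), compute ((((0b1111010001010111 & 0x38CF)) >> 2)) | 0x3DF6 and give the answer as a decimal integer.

15863

0b1111010001010111 = 1111010001010111
0x38CF = 0011100011001111
→ & → 0011000001000111 = 12359
→ >> 2 → 0000110000010001 = 3089
0x3DF6 = 0011110111110110
→ | → 0011110111110111 = 15863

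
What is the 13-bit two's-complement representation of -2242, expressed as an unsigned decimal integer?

5950

2242 in 13 bits: 0100011000010
Invert: 1011100111101
Add 1:  1011100111110 = 5950
(Check: 2^13 - 2242 = 8192 - 2242 = 5950.)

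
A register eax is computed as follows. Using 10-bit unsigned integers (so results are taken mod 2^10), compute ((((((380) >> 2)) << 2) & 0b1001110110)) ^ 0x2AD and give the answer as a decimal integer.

380 = 0101111100
→ >> 2 → 0001011111 = 95
→ << 2 (mod 2^10) → 0101111100 = 380
0b1001110110 = 1001110110
→ & → 0001110100 = 116
0x2AD = 1010101101
→ ^ → 1011011001 = 729

729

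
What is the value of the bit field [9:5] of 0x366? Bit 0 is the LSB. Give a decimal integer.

v = 1101100110
Shift right by 5: 11011
Mask low 5 bits: 11011 = 27

27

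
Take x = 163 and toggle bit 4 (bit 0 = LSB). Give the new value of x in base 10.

x = 010100011
bit 4 is currently 0; toggle it via x ^ (1 << 4) = x ^ 16
→ 010110011 = 179

179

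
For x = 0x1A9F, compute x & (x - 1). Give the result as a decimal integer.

6814

x = 1101010011111 = 6815
x - 1 = 1101010011110
AND   = 1101010011110 = 6814
(x & (x - 1) clears the lowest set bit of x.)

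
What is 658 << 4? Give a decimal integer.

10528

658 = 00001010010010
shift left by 4 → 10100100100000 = 10528
(equivalently, 658 × 2^4 = 658 × 16)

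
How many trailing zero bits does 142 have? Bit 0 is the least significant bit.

1

142 = 10001110
Trailing zeros: 1, so the lowest set bit is bit 1 (value 2).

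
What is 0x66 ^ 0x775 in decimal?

0x66 = 00001100110
0x775 = 11101110101
XOR → 11100010011 = 1811

1811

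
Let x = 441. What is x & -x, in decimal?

1

x = 110111001 = 441
-x (two's complement) = …001000111
AND   = 000000001 = 1
(x & -x isolates the lowest set bit of x.)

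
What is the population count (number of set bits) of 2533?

7

2533 = 100111100101
Count the 1s: 1 + 1 + 1 + 1 + 1 + 1 + 1 = 7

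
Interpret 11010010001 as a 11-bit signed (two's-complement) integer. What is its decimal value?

-367

pattern = 11010010001 (MSB is 1 ⇒ negative)
Invert: 00101101110, add 1 → 00101101111 = 367, so the value is -367.
(Equivalently: 1681 - 2^11 = 1681 - 2048 = -367.)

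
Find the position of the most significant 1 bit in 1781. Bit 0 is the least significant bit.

1781 = 11011110101
The topmost 1 is at position 10 (since 2^10 = 1024 ≤ 1781 < 2048).

10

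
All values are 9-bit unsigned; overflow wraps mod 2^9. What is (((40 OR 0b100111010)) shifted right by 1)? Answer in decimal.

40 = 000101000
0b100111010 = 100111010
→ OR → 100111010 = 314
→ shifted right by 1 → 010011101 = 157

157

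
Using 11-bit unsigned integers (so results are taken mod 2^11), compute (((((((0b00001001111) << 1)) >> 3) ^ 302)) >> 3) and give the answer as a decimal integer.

39

0b00001001111 = 00001001111
→ << 1 (mod 2^11) → 00010011110 = 158
→ >> 3 → 00000010011 = 19
302 = 00100101110
→ ^ → 00100111101 = 317
→ >> 3 → 00000100111 = 39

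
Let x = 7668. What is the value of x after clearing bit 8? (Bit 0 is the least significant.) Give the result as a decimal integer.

7412

x = 1110111110100
bit 8 is currently 1; clear it via x & ~(1 << 8) = x & ~256
→ 1110011110100 = 7412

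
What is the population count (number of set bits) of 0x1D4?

5

0x1D4 = 111010100
Count the 1s: 1 + 1 + 1 + 1 + 1 = 5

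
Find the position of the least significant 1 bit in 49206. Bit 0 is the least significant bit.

1

49206 = 1100000000110110
Trailing zeros: 1, so the lowest set bit is bit 1 (value 2).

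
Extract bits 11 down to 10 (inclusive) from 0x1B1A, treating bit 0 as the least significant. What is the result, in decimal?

v = 01101100011010
Shift right by 10: 0110
Mask low 2 bits: 10 = 2

2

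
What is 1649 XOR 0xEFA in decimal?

1649 = 011001110001
0xEFA = 111011111010
XOR → 100010001011 = 2187

2187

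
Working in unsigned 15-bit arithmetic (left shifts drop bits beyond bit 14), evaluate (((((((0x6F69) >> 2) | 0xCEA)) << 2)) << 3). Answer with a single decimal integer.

32576

0x6F69 = 110111101101001
→ >> 2 → 001101111011010 = 7130
0xCEA = 000110011101010
→ | → 001111111111010 = 8186
→ << 2 (mod 2^15) → 111111111101000 = 32744
→ << 3 (mod 2^15) → 111111101000000 = 32576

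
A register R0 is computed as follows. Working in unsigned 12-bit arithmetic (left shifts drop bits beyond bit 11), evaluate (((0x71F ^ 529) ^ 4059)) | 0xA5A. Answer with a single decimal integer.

0x71F = 011100011111
529 = 001000010001
→ ^ → 010100001110 = 1294
4059 = 111111011011
→ ^ → 101011010101 = 2773
0xA5A = 101001011010
→ | → 101011011111 = 2783

2783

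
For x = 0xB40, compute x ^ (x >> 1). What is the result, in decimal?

x = 101101000000 = 2880
x>>1 = 010110100000
XOR  = 111011100000 = 3808
(x ^ (x >> 1) gives the standard binary-reflected Gray code of x.)

3808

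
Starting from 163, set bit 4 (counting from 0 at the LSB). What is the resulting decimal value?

179

x = 10100011
bit 4 is currently 0; set it via x | (1 << 4) = x | 16
→ 10110011 = 179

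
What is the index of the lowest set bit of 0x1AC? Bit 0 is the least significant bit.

2

0x1AC = 110101100
Trailing zeros: 2, so the lowest set bit is bit 2 (value 4).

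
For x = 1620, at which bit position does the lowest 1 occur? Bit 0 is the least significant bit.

2

1620 = 11001010100
Trailing zeros: 2, so the lowest set bit is bit 2 (value 4).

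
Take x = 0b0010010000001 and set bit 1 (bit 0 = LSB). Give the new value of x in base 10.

x = 0010010000001
bit 1 is currently 0; set it via x | (1 << 1) = x | 2
→ 0010010000011 = 1155

1155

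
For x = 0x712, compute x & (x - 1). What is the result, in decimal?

1808

x = 11100010010 = 1810
x - 1 = 11100010001
AND   = 11100010000 = 1808
(x & (x - 1) clears the lowest set bit of x.)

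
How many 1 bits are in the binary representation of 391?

5

391 = 110000111
Count the 1s: 1 + 1 + 1 + 1 + 1 = 5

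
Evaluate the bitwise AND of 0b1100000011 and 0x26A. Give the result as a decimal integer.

514

a = 1100000011
0x26A = 1001101010
AND → 1000000010 = 514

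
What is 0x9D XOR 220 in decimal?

65

0x9D = 10011101
220 = 11011100
XOR → 01000001 = 65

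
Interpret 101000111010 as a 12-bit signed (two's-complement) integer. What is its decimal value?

pattern = 101000111010 (MSB is 1 ⇒ negative)
Invert: 010111000101, add 1 → 010111000110 = 1478, so the value is -1478.
(Equivalently: 2618 - 2^12 = 2618 - 4096 = -1478.)

-1478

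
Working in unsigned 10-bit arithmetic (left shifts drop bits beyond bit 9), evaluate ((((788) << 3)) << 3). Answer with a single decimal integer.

256

788 = 1100010100
→ << 3 (mod 2^10) → 0010100000 = 160
→ << 3 (mod 2^10) → 0100000000 = 256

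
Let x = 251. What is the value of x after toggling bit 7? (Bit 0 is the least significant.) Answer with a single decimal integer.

x = 011111011
bit 7 is currently 1; toggle it via x ^ (1 << 7) = x ^ 128
→ 001111011 = 123

123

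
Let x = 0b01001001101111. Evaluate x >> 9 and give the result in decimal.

x = 1001001101111
shift right by 9 → 0000000001001 = 9
(equivalently, floor(4719 / 512))

9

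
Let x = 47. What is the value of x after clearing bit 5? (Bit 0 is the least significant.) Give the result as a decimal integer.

15

x = 0000101111
bit 5 is currently 1; clear it via x & ~(1 << 5) = x & ~32
→ 0000001111 = 15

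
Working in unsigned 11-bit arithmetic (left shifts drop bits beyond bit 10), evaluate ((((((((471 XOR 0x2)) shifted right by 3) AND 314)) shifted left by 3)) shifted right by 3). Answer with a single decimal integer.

58

471 = 00111010111
0x2 = 00000000010
→ XOR → 00111010101 = 469
→ shifted right by 3 → 00000111010 = 58
314 = 00100111010
→ AND → 00000111010 = 58
→ shifted left by 3 (mod 2^11) → 00111010000 = 464
→ shifted right by 3 → 00000111010 = 58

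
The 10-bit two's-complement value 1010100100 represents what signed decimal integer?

-348

pattern = 1010100100 (MSB is 1 ⇒ negative)
Invert: 0101011011, add 1 → 0101011100 = 348, so the value is -348.
(Equivalently: 676 - 2^10 = 676 - 1024 = -348.)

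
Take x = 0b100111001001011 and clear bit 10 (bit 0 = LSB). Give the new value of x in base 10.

x = 100111001001011
bit 10 is currently 1; clear it via x & ~(1 << 10) = x & ~1024
→ 100101001001011 = 19019

19019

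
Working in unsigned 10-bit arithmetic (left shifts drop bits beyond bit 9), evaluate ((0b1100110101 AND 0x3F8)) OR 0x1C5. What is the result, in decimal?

0b1100110101 = 1100110101
0x3F8 = 1111111000
→ AND → 1100110000 = 816
0x1C5 = 0111000101
→ OR → 1111110101 = 1013

1013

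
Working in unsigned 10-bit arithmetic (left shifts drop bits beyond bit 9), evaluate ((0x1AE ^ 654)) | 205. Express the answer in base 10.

0x1AE = 0110101110
654 = 1010001110
→ ^ → 1100100000 = 800
205 = 0011001101
→ | → 1111101101 = 1005

1005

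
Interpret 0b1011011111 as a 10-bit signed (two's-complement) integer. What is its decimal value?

pattern = 1011011111 (MSB is 1 ⇒ negative)
Invert: 0100100000, add 1 → 0100100001 = 289, so the value is -289.
(Equivalently: 735 - 2^10 = 735 - 1024 = -289.)

-289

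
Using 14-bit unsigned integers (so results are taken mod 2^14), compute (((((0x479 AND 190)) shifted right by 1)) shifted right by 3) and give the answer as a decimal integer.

0x479 = 00010001111001
190 = 00000010111110
→ AND → 00000000111000 = 56
→ shifted right by 1 → 00000000011100 = 28
→ shifted right by 3 → 00000000000011 = 3

3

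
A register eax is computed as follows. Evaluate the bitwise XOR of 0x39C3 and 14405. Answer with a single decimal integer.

0x39C3 = 11100111000011
14405 = 11100001000101
XOR → 00000110000110 = 390

390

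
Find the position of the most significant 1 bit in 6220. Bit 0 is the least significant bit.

12

6220 = 1100001001100
The topmost 1 is at position 12 (since 2^12 = 4096 ≤ 6220 < 8192).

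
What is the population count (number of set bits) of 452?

452 = 111000100
Count the 1s: 1 + 1 + 1 + 1 = 4

4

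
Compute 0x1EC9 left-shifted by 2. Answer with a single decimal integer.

0x1EC9 = 001111011001001
shift left by 2 → 111101100100100 = 31524
(equivalently, 7881 × 2^2 = 7881 × 4)

31524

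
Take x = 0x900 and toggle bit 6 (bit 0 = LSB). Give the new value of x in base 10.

x = 00100100000000
bit 6 is currently 0; toggle it via x ^ (1 << 6) = x ^ 64
→ 00100101000000 = 2368

2368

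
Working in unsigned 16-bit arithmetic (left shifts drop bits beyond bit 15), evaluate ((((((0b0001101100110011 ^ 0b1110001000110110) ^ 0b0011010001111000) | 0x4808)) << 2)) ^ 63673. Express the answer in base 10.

0b0001101100110011 = 0001101100110011
0b1110001000110110 = 1110001000110110
→ ^ → 1111100100000101 = 63749
0b0011010001111000 = 0011010001111000
→ ^ → 1100110101111101 = 52605
0x4808 = 0100100000001000
→ | → 1100110101111101 = 52605
→ << 2 (mod 2^16) → 0011010111110100 = 13812
63673 = 1111100010111001
→ ^ → 1100110101001101 = 52557

52557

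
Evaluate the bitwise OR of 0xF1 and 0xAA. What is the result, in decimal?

251

0xF1 = 11110001
0xAA = 10101010
 OR → 11111011 = 251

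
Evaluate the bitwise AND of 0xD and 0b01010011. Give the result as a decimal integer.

1

0xD = 0001101
b = 1010011
AND → 0000001 = 1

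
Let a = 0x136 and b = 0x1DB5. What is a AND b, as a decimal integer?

308

0x136 = 0000100110110
0x1DB5 = 1110110110101
AND → 0000100110100 = 308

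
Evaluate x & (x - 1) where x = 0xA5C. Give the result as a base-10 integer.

x = 101001011100 = 2652
x - 1 = 101001011011
AND   = 101001011000 = 2648
(x & (x - 1) clears the lowest set bit of x.)

2648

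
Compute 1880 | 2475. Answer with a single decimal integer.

4091

1880 = 011101011000
2475 = 100110101011
 OR → 111111111011 = 4091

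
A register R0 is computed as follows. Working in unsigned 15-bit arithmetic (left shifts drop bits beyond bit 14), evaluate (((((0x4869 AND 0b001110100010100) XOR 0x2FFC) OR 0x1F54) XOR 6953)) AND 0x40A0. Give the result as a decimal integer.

128

0x4869 = 100100001101001
0b001110100010100 = 001110100010100
→ AND → 000100000000000 = 2048
0x2FFC = 010111111111100
→ XOR → 010011111111100 = 10236
0x1F54 = 001111101010100
→ OR → 011111111111100 = 16380
6953 = 001101100101001
→ XOR → 010010011010101 = 9429
0x40A0 = 100000010100000
→ AND → 000000010000000 = 128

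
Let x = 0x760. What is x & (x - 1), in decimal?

1856

x = 11101100000 = 1888
x - 1 = 11101011111
AND   = 11101000000 = 1856
(x & (x - 1) clears the lowest set bit of x.)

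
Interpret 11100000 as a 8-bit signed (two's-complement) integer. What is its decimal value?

pattern = 11100000 (MSB is 1 ⇒ negative)
Invert: 00011111, add 1 → 00100000 = 32, so the value is -32.
(Equivalently: 224 - 2^8 = 224 - 256 = -32.)

-32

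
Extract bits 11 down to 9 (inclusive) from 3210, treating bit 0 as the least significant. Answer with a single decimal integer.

v = 0110010001010
Shift right by 9: 0110
Mask low 3 bits: 110 = 6

6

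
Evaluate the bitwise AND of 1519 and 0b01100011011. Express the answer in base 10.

267

1519 = 10111101111
b = 01100011011
AND → 00100001011 = 267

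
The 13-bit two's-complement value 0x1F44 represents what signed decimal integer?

pattern = 1111101000100 (MSB is 1 ⇒ negative)
Invert: 0000010111011, add 1 → 0000010111100 = 188, so the value is -188.
(Equivalently: 8004 - 2^13 = 8004 - 8192 = -188.)

-188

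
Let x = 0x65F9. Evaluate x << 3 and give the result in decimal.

208840

0x65F9 = 000110010111111001
shift left by 3 → 110010111111001000 = 208840
(equivalently, 26105 × 2^3 = 26105 × 8)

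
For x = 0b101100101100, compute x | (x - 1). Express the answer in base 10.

x = 101100101100 = 2860
x - 1 = 101100101011
OR    = 101100101111 = 2863
(x | (x - 1) sets all bits below the lowest set bit.)

2863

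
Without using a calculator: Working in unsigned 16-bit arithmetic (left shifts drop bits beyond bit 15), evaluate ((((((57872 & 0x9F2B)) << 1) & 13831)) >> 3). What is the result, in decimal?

57872 = 1110001000010000
0x9F2B = 1001111100101011
→ & → 1000001000000000 = 33280
→ << 1 (mod 2^16) → 0000010000000000 = 1024
13831 = 0011011000000111
→ & → 0000010000000000 = 1024
→ >> 3 → 0000000010000000 = 128

128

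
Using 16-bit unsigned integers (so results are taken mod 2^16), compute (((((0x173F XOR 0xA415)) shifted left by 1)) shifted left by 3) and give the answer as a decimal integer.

0x173F = 0001011100111111
0xA415 = 1010010000010101
→ XOR → 1011001100101010 = 45866
→ shifted left by 1 (mod 2^16) → 0110011001010100 = 26196
→ shifted left by 3 (mod 2^16) → 0011001010100000 = 12960

12960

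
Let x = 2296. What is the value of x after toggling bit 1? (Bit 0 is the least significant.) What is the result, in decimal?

2298

x = 100011111000
bit 1 is currently 0; toggle it via x ^ (1 << 1) = x ^ 2
→ 100011111010 = 2298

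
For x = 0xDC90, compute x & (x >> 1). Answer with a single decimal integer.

x = 1101110010010000 = 56464
x>>1 = 0110111001001000
AND  = 0100110000000000 = 19456
(x & (x >> 1) has a 1 wherever x has two consecutive 1 bits.)

19456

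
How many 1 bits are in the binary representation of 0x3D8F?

10

0x3D8F = 11110110001111
Count the 1s: 1 + 1 + 1 + 1 + 1 + 1 + 1 + 1 + 1 + 1 = 10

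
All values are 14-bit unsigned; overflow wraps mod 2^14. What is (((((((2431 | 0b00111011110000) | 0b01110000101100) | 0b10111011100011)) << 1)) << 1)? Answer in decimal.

16380

2431 = 00100101111111
0b00111011110000 = 00111011110000
→ | → 00111111111111 = 4095
0b01110000101100 = 01110000101100
→ | → 01111111111111 = 8191
0b10111011100011 = 10111011100011
→ | → 11111111111111 = 16383
→ << 1 (mod 2^14) → 11111111111110 = 16382
→ << 1 (mod 2^14) → 11111111111100 = 16380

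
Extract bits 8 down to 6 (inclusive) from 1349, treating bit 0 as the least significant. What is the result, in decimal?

5

v = 10101000101
Shift right by 6: 10101
Mask low 3 bits: 101 = 5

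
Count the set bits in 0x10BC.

0x10BC = 1000010111100
Count the 1s: 1 + 1 + 1 + 1 + 1 + 1 = 6

6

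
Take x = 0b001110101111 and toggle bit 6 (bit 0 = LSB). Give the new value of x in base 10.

1007

x = 001110101111
bit 6 is currently 0; toggle it via x ^ (1 << 6) = x ^ 64
→ 001111101111 = 1007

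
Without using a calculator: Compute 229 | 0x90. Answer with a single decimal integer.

245

229 = 11100101
0x90 = 10010000
 OR → 11110101 = 245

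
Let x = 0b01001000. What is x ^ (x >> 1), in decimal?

x = 1001000 = 72
x>>1 = 0100100
XOR  = 1101100 = 108
(x ^ (x >> 1) gives the standard binary-reflected Gray code of x.)

108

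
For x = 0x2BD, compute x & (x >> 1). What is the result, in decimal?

28

x = 1010111101 = 701
x>>1 = 0101011110
AND  = 0000011100 = 28
(x & (x >> 1) has a 1 wherever x has two consecutive 1 bits.)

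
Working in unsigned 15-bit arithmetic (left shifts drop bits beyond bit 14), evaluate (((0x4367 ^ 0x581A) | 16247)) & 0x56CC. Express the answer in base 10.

0x4367 = 100001101100111
0x581A = 101100000011010
→ ^ → 001101101111101 = 7037
16247 = 011111101110111
→ | → 011111101111111 = 16255
0x56CC = 101011011001100
→ & → 001011001001100 = 5708

5708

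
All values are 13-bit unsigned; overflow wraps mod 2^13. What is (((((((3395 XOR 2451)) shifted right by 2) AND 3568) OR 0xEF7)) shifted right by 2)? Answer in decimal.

3395 = 0110101000011
2451 = 0100110010011
→ XOR → 0010011010000 = 1232
→ shifted right by 2 → 0000100110100 = 308
3568 = 0110111110000
→ AND → 0000100110000 = 304
0xEF7 = 0111011110111
→ OR → 0111111110111 = 4087
→ shifted right by 2 → 0001111111101 = 1021

1021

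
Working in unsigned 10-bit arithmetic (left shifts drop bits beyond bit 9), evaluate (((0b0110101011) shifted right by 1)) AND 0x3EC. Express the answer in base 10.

0b0110101011 = 0110101011
→ shifted right by 1 → 0011010101 = 213
0x3EC = 1111101100
→ AND → 0011000100 = 196

196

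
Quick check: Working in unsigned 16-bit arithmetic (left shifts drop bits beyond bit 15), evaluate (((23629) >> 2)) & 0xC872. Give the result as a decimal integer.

23629 = 0101110001001101
→ >> 2 → 0001011100010011 = 5907
0xC872 = 1100100001110010
→ & → 0000000000010010 = 18

18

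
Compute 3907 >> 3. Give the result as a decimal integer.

3907 = 111101000011
shift right by 3 → 000111101000 = 488
(equivalently, floor(3907 / 8))

488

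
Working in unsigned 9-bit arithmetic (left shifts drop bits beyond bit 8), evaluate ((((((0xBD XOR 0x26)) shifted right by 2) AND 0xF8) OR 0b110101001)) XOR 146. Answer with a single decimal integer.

315

0xBD = 010111101
0x26 = 000100110
→ XOR → 010011011 = 155
→ shifted right by 2 → 000100110 = 38
0xF8 = 011111000
→ AND → 000100000 = 32
0b110101001 = 110101001
→ OR → 110101001 = 425
146 = 010010010
→ XOR → 100111011 = 315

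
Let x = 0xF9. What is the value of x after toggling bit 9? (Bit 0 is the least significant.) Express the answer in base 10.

761

x = 000011111001
bit 9 is currently 0; toggle it via x ^ (1 << 9) = x ^ 512
→ 001011111001 = 761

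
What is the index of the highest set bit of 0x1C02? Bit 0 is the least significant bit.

0x1C02 = 1110000000010
The topmost 1 is at position 12 (since 2^12 = 4096 ≤ 7170 < 8192).

12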